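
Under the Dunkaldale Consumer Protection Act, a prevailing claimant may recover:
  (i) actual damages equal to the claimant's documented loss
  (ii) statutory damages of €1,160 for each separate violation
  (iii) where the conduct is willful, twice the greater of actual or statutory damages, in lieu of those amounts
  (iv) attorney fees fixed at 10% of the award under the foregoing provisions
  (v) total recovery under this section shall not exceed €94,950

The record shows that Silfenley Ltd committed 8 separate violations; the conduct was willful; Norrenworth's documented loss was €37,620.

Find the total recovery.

Statutory damages: 8 × €1,160 = €9,280
Greater of actual damages (€37,620) or statutory damages (€9,280): €37,620
Doubled: 2 × €37,620 = €75,240
Attorney fees: 10% of €75,240 = €7,524
Total before cap: €75,240 + €7,524 = €82,764
Cap at €94,950: €82,764 is within the cap, no reduction.

Total recovery: €82,764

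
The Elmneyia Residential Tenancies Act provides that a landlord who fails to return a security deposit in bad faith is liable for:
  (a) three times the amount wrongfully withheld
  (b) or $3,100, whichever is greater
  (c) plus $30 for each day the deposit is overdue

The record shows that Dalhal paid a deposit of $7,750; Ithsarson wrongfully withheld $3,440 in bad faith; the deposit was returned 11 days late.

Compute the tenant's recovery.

Recovery: $10,650

Trebled: 3 × $3,440 = $10,320
Minimum $3,100: $10,320 meets the minimum, no increase.
Late-return penalty: 11 × $30 = $330
Damages plus late penalty: $10,320 + $330 = $10,650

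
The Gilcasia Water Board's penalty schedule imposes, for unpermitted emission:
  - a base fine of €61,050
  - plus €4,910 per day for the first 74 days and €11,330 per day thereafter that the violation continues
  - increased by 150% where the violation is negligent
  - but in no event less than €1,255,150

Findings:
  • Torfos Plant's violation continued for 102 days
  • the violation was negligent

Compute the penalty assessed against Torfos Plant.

First 74 days: 74 × €4,910 = €363,340
Remaining days: (102 − 74) × €11,330 = €317,240
Per-day component: €363,340 + €317,240 = €680,580
Base plus per-day: €61,050 + €680,580 = €741,630
Enhancement: 150% of €741,630 = €1,112,445
Enhanced fine: €741,630 + €1,112,445 = €1,854,075
Minimum €1,255,150: €1,854,075 meets the minimum, no increase.

€1,854,075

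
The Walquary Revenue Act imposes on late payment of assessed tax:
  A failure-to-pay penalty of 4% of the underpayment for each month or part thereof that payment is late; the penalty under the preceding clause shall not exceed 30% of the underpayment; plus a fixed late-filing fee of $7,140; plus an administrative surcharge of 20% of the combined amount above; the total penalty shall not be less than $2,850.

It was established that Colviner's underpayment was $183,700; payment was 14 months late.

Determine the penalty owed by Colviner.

Accrued rate: 4% × 14 = 56%, capped at 30% → 30%
Failure-to-pay penalty: 30% of $183,700 = $55,110
Penalty before surcharge: $55,110 + $7,140 = $62,250
Administrative surcharge: 20% of $62,250 = $12,450
Total penalty: $62,250 + $12,450 = $74,700
Minimum $2,850: $74,700 meets the minimum, no increase.

$74,700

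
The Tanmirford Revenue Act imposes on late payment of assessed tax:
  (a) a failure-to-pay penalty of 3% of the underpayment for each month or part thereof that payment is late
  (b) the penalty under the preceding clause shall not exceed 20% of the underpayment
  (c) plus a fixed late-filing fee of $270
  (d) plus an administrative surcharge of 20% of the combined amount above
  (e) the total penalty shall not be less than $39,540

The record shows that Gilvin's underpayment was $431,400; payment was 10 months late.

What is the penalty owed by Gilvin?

Penalty: $103,860

Accrued rate: 3% × 10 = 30%, capped at 20% → 20%
Failure-to-pay penalty: 20% of $431,400 = $86,280
Penalty before surcharge: $86,280 + $270 = $86,550
Administrative surcharge: 20% of $86,550 = $17,310
Total penalty: $86,550 + $17,310 = $103,860
Minimum $39,540: $103,860 meets the minimum, no increase.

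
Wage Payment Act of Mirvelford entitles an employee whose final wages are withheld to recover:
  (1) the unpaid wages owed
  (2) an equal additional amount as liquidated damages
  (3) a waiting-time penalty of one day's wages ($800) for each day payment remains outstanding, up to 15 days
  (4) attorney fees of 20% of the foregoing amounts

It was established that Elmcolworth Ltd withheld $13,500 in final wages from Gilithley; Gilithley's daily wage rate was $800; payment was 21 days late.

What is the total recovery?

$46,800

Liquidated damages (equal amount): $13,500
Penalty days: min(21, 15) = 15
Waiting-time penalty: 15 × $800 = $12,000
Subtotal: $13,500 + $13,500 + $12,000 = $39,000
Attorney fees: 20% of $39,000 = $7,800
Total award: $39,000 + $7,800 = $46,800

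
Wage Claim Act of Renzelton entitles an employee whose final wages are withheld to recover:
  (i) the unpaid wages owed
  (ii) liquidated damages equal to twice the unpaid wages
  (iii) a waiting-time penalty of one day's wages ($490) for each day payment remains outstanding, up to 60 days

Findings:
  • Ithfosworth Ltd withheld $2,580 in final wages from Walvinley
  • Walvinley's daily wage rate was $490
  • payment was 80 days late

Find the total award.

Doubled: 2 × $2,580 = $5,160
Penalty days: min(80, 60) = 60
Waiting-time penalty: 60 × $490 = $29,400
Total award: $2,580 + $5,160 + $29,400 = $37,140

$37,140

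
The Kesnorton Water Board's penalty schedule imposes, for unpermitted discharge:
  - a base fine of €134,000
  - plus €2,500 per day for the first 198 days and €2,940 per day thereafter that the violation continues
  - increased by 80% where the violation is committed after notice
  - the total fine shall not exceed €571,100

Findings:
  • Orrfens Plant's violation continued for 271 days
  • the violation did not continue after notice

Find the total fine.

First 198 days: 198 × €2,500 = €495,000
Remaining days: (271 − 198) × €2,940 = €214,620
Per-day component: €495,000 + €214,620 = €709,620
Base plus per-day: €134,000 + €709,620 = €843,620
The violation did not continue after notice: no 80% increase.
Cap at €571,100: €843,620 exceeds the cap → €571,100

€571,100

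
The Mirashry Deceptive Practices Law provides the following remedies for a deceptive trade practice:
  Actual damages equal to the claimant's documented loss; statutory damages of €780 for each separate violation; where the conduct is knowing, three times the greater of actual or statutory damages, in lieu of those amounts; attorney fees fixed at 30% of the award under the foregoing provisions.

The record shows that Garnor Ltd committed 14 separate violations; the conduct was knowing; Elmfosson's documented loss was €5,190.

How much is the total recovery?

€42,588

Statutory damages: 14 × €780 = €10,920
Greater of actual damages (€5,190) or statutory damages (€10,920): €10,920
Trebled: 3 × €10,920 = €32,760
Attorney fees: 30% of €32,760 = €9,828
Total recovery: €32,760 + €9,828 = €42,588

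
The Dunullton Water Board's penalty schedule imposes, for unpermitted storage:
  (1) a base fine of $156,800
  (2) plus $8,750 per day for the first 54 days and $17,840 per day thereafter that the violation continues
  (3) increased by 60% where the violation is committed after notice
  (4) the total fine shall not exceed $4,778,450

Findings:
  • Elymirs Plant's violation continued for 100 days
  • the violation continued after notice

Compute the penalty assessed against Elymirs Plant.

$2,319,904

First 54 days: 54 × $8,750 = $472,500
Remaining days: (100 − 54) × $17,840 = $820,640
Per-day component: $472,500 + $820,640 = $1,293,140
Base plus per-day: $156,800 + $1,293,140 = $1,449,940
Enhancement: 60% of $1,449,940 = $869,964
Enhanced fine: $1,449,940 + $869,964 = $2,319,904
Cap at $4,778,450: $2,319,904 is within the cap, no reduction.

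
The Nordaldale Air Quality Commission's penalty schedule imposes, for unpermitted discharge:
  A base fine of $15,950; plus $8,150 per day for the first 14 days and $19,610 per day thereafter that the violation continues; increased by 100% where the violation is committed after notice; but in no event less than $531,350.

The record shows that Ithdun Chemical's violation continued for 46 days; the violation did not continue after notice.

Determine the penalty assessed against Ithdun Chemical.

Civil penalty: $757,570

First 14 days: 14 × $8,150 = $114,100
Remaining days: (46 − 14) × $19,610 = $627,520
Per-day component: $114,100 + $627,520 = $741,620
Base plus per-day: $15,950 + $741,620 = $757,570
The violation did not continue after notice: no 100% increase.
Minimum $531,350: $757,570 meets the minimum, no increase.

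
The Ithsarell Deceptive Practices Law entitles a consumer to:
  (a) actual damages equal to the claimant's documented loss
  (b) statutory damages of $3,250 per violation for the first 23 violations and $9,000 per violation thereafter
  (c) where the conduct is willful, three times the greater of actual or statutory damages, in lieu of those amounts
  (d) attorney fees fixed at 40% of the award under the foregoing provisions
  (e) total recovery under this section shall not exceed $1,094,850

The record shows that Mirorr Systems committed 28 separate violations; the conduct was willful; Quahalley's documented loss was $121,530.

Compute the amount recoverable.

$510,426

First 23 violations: 23 × $3,250 = $74,750
Remaining violations: (28 − 23) × $9,000 = $45,000
Statutory damages: $74,750 + $45,000 = $119,750
Greater of actual damages ($121,530) or statutory damages ($119,750): $121,530
Trebled: 3 × $121,530 = $364,590
Attorney fees: 40% of $364,590 = $145,836
Total before cap: $364,590 + $145,836 = $510,426
Cap at $1,094,850: $510,426 is within the cap, no reduction.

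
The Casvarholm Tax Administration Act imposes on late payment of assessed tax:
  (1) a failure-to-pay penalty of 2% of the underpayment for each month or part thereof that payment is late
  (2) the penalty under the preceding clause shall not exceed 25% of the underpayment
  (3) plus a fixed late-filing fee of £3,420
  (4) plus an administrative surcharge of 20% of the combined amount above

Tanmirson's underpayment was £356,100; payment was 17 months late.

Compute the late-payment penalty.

Accrued rate: 2% × 17 = 34%, capped at 25% → 25%
Failure-to-pay penalty: 25% of £356,100 = £89,025
Penalty before surcharge: £89,025 + £3,420 = £92,445
Administrative surcharge: 20% of £92,445 = £18,489
Total penalty: £92,445 + £18,489 = £110,934

£110,934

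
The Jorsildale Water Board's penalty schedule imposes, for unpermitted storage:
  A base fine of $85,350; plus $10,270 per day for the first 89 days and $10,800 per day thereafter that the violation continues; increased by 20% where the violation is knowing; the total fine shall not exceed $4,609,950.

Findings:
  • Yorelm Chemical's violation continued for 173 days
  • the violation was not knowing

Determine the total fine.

First 89 days: 89 × $10,270 = $914,030
Remaining days: (173 − 89) × $10,800 = $907,200
Per-day component: $914,030 + $907,200 = $1,821,230
Base plus per-day: $85,350 + $1,821,230 = $1,906,580
The violation was not knowing: no 20% increase.
Cap at $4,609,950: $1,906,580 is within the cap, no reduction.

$1,906,580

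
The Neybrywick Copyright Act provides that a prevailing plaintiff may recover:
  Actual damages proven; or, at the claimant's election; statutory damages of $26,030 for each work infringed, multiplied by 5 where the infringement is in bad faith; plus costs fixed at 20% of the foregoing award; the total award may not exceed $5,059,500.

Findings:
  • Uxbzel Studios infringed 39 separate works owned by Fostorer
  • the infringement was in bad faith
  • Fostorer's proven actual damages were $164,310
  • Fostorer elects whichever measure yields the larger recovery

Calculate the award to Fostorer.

Statutory damages: 39 × $26,030 = $1,015,170
Multiplied by 5: 5 × $1,015,170 = $5,075,850
Greater of actual damages ($164,310) or enhanced statutory damages ($5,075,850): $5,075,850
Costs: 20% of $5,075,850 = $1,015,170
Award plus costs: $5,075,850 + $1,015,170 = $6,091,020
Cap at $5,059,500: $6,091,020 exceeds the cap → $5,059,500

$5,059,500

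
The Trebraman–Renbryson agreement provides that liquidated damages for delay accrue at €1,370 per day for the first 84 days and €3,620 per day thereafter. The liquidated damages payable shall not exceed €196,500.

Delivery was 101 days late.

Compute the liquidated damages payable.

First 84 days: 84 × €1,370 = €115,080
Remaining days: (101 − 84) × €3,620 = €61,540
Accrued per-day damages: €115,080 + €61,540 = €176,620
Cap at €196,500: €176,620 is within the cap, no reduction.

€176,620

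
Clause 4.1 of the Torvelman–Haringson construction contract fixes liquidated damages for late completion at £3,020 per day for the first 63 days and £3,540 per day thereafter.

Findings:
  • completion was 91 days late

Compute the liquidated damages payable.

First 63 days: 63 × £3,020 = £190,260
Remaining days: (91 − 63) × £3,540 = £99,120
Accrued per-day damages: £190,260 + £99,120 = £289,380

£289,380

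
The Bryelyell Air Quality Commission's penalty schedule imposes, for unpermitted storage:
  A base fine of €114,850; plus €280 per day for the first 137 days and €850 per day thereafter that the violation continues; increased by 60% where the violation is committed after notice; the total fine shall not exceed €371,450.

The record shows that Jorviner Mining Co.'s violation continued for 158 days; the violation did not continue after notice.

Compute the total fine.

€171,060

First 137 days: 137 × €280 = €38,360
Remaining days: (158 − 137) × €850 = €17,850
Per-day component: €38,360 + €17,850 = €56,210
Base plus per-day: €114,850 + €56,210 = €171,060
The violation did not continue after notice: no 60% increase.
Cap at €371,450: €171,060 is within the cap, no reduction.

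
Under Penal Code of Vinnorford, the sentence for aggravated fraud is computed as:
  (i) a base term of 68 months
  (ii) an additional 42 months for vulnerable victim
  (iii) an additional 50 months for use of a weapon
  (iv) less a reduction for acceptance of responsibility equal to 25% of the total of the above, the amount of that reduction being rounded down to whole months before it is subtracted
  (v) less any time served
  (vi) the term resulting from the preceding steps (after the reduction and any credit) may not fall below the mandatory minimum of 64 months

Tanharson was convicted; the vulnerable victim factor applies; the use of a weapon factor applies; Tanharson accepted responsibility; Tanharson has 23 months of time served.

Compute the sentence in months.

Sentence: 97 months

Vulnerable victim enhancement: +42 months
Use of a weapon enhancement: +50 months
Adjusted term: 68 months + 42 months + 50 months = 160 months
Acceptance of responsibility reduction: 25% of 160 months = 40 months (rounded down)
After reduction: 160 − 40 = 120 months
Less time served: 120 months − 23 months = 97 months
Minimum 64 months: 97 months meets the minimum, no increase.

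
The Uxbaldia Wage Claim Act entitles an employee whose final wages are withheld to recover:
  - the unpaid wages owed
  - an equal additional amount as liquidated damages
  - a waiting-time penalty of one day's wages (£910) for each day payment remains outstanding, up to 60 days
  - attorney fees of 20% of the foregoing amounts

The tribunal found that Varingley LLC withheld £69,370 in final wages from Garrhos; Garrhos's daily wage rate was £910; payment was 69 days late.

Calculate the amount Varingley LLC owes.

£232,008

Liquidated damages (equal amount): £69,370
Penalty days: min(69, 60) = 60
Waiting-time penalty: 60 × £910 = £54,600
Subtotal: £69,370 + £69,370 + £54,600 = £193,340
Attorney fees: 20% of £193,340 = £38,668
Total award: £193,340 + £38,668 = £232,008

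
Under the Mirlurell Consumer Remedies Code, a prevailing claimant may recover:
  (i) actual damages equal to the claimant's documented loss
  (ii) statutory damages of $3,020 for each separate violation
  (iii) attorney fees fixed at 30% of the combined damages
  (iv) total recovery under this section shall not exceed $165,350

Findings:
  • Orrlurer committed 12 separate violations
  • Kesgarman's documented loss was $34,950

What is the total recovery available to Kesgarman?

$92,547

Statutory damages: 12 × $3,020 = $36,240
Combined damages: $34,950 + $36,240 = $71,190
Attorney fees: 30% of $71,190 = $21,357
Total before cap: $71,190 + $21,357 = $92,547
Cap at $165,350: $92,547 is within the cap, no reduction.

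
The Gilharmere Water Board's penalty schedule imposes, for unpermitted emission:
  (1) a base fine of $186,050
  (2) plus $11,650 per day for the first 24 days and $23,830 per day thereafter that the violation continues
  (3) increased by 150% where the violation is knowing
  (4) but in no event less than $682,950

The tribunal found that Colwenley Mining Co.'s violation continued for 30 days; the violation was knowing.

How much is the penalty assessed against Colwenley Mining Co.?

First 24 days: 24 × $11,650 = $279,600
Remaining days: (30 − 24) × $23,830 = $142,980
Per-day component: $279,600 + $142,980 = $422,580
Base plus per-day: $186,050 + $422,580 = $608,630
Enhancement: 150% of $608,630 = $912,945
Enhanced fine: $608,630 + $912,945 = $1,521,575
Minimum $682,950: $1,521,575 meets the minimum, no increase.

Civil penalty: $1,521,575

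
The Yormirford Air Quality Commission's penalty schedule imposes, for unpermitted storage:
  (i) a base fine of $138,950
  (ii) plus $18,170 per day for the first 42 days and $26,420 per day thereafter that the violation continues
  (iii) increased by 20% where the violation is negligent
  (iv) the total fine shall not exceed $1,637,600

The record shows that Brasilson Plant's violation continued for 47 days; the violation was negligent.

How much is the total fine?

Civil penalty: $1,241,028

First 42 days: 42 × $18,170 = $763,140
Remaining days: (47 − 42) × $26,420 = $132,100
Per-day component: $763,140 + $132,100 = $895,240
Base plus per-day: $138,950 + $895,240 = $1,034,190
Enhancement: 20% of $1,034,190 = $206,838
Enhanced fine: $1,034,190 + $206,838 = $1,241,028
Cap at $1,637,600: $1,241,028 is within the cap, no reduction.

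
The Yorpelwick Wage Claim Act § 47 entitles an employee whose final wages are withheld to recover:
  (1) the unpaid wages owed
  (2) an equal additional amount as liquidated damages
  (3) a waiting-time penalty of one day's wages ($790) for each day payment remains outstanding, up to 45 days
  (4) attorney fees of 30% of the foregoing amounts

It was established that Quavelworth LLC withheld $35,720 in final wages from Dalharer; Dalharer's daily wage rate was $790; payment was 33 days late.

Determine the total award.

$126,763

Liquidated damages (equal amount): $35,720
Penalty days: min(33, 45) = 33
Waiting-time penalty: 33 × $790 = $26,070
Subtotal: $35,720 + $35,720 + $26,070 = $97,510
Attorney fees: 30% of $97,510 = $29,253
Total award: $97,510 + $29,253 = $126,763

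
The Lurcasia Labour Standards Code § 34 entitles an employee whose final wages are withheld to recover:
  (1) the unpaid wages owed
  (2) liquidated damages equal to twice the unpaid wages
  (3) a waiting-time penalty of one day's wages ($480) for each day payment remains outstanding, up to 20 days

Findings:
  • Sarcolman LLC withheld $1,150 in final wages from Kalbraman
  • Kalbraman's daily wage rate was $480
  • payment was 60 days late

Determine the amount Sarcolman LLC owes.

Total award: $13,050

Doubled: 2 × $1,150 = $2,300
Penalty days: min(60, 20) = 20
Waiting-time penalty: 20 × $480 = $9,600
Total award: $1,150 + $2,300 + $9,600 = $13,050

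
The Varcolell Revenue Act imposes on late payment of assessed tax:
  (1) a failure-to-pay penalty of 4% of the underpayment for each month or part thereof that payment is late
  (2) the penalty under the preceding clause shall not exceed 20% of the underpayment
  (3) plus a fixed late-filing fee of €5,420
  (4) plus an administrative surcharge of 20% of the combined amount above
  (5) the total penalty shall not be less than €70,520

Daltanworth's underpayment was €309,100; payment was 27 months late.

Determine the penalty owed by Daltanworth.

Accrued rate: 4% × 27 = 108%, capped at 20% → 20%
Failure-to-pay penalty: 20% of €309,100 = €61,820
Penalty before surcharge: €61,820 + €5,420 = €67,240
Administrative surcharge: 20% of €67,240 = €13,448
Total penalty: €67,240 + €13,448 = €80,688
Minimum €70,520: €80,688 meets the minimum, no increase.

€80,688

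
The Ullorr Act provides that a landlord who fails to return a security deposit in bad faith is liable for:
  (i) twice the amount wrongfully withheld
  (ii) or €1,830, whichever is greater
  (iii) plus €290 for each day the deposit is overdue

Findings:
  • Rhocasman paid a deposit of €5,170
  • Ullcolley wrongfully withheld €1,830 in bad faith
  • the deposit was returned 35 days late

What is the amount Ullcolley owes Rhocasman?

€13,810

Doubled: 2 × €1,830 = €3,660
Minimum €1,830: €3,660 meets the minimum, no increase.
Late-return penalty: 35 × €290 = €10,150
Damages plus late penalty: €3,660 + €10,150 = €13,810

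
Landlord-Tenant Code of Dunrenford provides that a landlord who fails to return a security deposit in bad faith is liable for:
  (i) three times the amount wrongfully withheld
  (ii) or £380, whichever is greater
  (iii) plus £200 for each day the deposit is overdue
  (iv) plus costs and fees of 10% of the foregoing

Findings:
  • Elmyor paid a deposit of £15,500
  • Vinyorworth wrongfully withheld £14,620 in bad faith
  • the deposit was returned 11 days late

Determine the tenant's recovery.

Recovery: £50,666

Trebled: 3 × £14,620 = £43,860
Minimum £380: £43,860 meets the minimum, no increase.
Late-return penalty: 11 × £200 = £2,200
Damages plus late penalty: £43,860 + £2,200 = £46,060
Costs and fees: 10% of £46,060 = £4,606
Total recovery: £46,060 + £4,606 = £50,666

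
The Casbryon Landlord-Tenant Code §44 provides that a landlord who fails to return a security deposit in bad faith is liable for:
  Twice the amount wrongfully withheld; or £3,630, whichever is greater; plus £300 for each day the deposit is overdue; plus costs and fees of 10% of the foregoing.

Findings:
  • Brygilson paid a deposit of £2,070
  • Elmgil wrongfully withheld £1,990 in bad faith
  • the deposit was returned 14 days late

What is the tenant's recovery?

Recovery: £8,998

Doubled: 2 × £1,990 = £3,980
Minimum £3,630: £3,980 meets the minimum, no increase.
Late-return penalty: 14 × £300 = £4,200
Damages plus late penalty: £3,980 + £4,200 = £8,180
Costs and fees: 10% of £8,180 = £818
Total recovery: £8,180 + £818 = £8,998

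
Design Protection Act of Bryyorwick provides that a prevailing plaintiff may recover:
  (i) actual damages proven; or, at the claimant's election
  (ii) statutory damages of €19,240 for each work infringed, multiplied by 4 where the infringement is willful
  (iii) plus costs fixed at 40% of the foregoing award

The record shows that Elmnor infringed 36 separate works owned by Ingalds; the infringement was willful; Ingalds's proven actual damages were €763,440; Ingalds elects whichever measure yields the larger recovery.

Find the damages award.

Statutory damages: 36 × €19,240 = €692,640
Multiplied by 4: 4 × €692,640 = €2,770,560
Greater of actual damages (€763,440) or enhanced statutory damages (€2,770,560): €2,770,560
Costs: 40% of €2,770,560 = €1,108,224
Award plus costs: €2,770,560 + €1,108,224 = €3,878,784

€3,878,784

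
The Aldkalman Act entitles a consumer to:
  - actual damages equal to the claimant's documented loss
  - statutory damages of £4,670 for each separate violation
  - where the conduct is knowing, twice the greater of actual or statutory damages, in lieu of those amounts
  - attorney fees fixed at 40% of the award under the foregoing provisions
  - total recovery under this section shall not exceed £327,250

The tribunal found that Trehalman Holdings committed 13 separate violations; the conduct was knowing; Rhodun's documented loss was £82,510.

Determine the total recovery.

£231,028

Statutory damages: 13 × £4,670 = £60,710
Greater of actual damages (£82,510) or statutory damages (£60,710): £82,510
Doubled: 2 × £82,510 = £165,020
Attorney fees: 40% of £165,020 = £66,008
Total before cap: £165,020 + £66,008 = £231,028
Cap at £327,250: £231,028 is within the cap, no reduction.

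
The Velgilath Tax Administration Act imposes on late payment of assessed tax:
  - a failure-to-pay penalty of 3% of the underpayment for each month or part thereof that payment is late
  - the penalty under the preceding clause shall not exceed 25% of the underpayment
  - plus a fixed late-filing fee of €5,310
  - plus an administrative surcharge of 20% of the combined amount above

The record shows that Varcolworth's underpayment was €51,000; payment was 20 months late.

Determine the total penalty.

Accrued rate: 3% × 20 = 60%, capped at 25% → 25%
Failure-to-pay penalty: 25% of €51,000 = €12,750
Penalty before surcharge: €12,750 + €5,310 = €18,060
Administrative surcharge: 20% of €18,060 = €3,612
Total penalty: €18,060 + €3,612 = €21,672

€21,672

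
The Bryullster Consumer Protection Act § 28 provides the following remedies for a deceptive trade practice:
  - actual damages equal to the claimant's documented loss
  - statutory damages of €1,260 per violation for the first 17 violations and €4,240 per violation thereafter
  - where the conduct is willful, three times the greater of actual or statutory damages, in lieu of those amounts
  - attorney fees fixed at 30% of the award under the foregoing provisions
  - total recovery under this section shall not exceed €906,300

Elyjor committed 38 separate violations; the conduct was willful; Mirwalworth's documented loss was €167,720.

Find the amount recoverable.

First 17 violations: 17 × €1,260 = €21,420
Remaining violations: (38 − 17) × €4,240 = €89,040
Statutory damages: €21,420 + €89,040 = €110,460
Greater of actual damages (€167,720) or statutory damages (€110,460): €167,720
Trebled: 3 × €167,720 = €503,160
Attorney fees: 30% of €503,160 = €150,948
Total before cap: €503,160 + €150,948 = €654,108
Cap at €906,300: €654,108 is within the cap, no reduction.

€654,108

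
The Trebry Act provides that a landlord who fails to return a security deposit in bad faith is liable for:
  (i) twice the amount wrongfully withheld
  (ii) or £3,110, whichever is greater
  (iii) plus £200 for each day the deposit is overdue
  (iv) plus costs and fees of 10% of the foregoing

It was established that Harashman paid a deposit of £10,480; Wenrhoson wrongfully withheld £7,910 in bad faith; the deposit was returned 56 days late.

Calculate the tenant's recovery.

Doubled: 2 × £7,910 = £15,820
Minimum £3,110: £15,820 meets the minimum, no increase.
Late-return penalty: 56 × £200 = £11,200
Damages plus late penalty: £15,820 + £11,200 = £27,020
Costs and fees: 10% of £27,020 = £2,702
Total recovery: £27,020 + £2,702 = £29,722

£29,722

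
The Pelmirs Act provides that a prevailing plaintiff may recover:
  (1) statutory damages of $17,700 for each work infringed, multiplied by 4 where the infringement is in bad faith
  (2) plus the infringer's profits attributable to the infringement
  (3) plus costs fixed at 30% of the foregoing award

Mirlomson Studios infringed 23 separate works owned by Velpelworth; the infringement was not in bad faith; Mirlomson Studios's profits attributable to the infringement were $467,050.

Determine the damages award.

Statutory damages: 23 × $17,700 = $407,100
Infringement not in bad faith: no ×4 enhancement.
Combined award: $407,100 + $467,050 = $874,150
Costs: 30% of $874,150 = $262,245
Award plus costs: $874,150 + $262,245 = $1,136,395

$1,136,395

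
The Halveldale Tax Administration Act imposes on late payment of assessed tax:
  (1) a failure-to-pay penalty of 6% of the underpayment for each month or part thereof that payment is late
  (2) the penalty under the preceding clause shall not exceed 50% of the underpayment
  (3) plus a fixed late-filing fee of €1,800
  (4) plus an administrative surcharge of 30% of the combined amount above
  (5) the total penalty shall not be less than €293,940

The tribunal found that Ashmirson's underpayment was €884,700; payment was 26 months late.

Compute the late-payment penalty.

€577,395

Accrued rate: 6% × 26 = 156%, capped at 50% → 50%
Failure-to-pay penalty: 50% of €884,700 = €442,350
Penalty before surcharge: €442,350 + €1,800 = €444,150
Administrative surcharge: 30% of €444,150 = €133,245
Total penalty: €444,150 + €133,245 = €577,395
Minimum €293,940: €577,395 meets the minimum, no increase.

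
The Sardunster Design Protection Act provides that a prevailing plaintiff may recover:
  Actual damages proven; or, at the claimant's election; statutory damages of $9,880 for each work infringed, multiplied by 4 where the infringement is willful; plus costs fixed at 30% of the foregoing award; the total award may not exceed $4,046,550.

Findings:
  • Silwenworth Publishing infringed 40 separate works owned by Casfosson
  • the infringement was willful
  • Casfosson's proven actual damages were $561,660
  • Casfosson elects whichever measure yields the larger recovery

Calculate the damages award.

Statutory damages: 40 × $9,880 = $395,200
Multiplied by 4: 4 × $395,200 = $1,580,800
Greater of actual damages ($561,660) or enhanced statutory damages ($1,580,800): $1,580,800
Costs: 30% of $1,580,800 = $474,240
Award plus costs: $1,580,800 + $474,240 = $2,055,040
Cap at $4,046,550: $2,055,040 is within the cap, no reduction.

$2,055,040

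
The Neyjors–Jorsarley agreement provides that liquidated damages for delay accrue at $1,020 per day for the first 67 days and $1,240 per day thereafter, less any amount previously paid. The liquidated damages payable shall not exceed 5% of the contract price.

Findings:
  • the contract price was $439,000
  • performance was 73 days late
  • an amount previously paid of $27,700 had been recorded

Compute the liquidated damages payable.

First 67 days: 67 × $1,020 = $68,340
Remaining days: (73 − 67) × $1,240 = $7,440
Accrued per-day damages: $68,340 + $7,440 = $75,780
Less amount previously paid: $75,780 − $27,700 = $48,080
Cap: 5% of $439,000 = $21,950
Cap at $21,950: $48,080 exceeds the cap → $21,950

$21,950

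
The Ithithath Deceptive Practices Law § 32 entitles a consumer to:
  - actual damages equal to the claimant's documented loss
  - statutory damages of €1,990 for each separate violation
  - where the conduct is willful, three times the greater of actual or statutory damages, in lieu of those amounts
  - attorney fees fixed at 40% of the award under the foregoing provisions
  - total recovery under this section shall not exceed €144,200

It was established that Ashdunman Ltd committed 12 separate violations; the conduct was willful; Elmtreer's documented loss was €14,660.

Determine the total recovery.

€100,296

Statutory damages: 12 × €1,990 = €23,880
Greater of actual damages (€14,660) or statutory damages (€23,880): €23,880
Trebled: 3 × €23,880 = €71,640
Attorney fees: 40% of €71,640 = €28,656
Total before cap: €71,640 + €28,656 = €100,296
Cap at €144,200: €100,296 is within the cap, no reduction.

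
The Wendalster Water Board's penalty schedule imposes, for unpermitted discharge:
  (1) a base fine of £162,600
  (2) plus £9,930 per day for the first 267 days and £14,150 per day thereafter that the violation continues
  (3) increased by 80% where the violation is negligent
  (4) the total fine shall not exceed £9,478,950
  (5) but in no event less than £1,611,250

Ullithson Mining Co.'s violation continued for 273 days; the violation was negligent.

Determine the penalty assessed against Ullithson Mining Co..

First 267 days: 267 × £9,930 = £2,651,310
Remaining days: (273 − 267) × £14,150 = £84,900
Per-day component: £2,651,310 + £84,900 = £2,736,210
Base plus per-day: £162,600 + £2,736,210 = £2,898,810
Enhancement: 80% of £2,898,810 = £2,319,048
Enhanced fine: £2,898,810 + £2,319,048 = £5,217,858
Cap at £9,478,950: £5,217,858 is within the cap, no reduction.
Minimum £1,611,250: £5,217,858 meets the minimum, no increase.

£5,217,858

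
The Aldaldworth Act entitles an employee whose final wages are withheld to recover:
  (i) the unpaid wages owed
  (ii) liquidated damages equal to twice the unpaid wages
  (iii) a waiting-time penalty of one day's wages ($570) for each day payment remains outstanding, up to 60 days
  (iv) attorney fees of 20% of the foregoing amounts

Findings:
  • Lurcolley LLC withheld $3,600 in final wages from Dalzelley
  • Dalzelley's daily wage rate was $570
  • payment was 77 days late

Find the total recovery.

Doubled: 2 × $3,600 = $7,200
Penalty days: min(77, 60) = 60
Waiting-time penalty: 60 × $570 = $34,200
Subtotal: $3,600 + $7,200 + $34,200 = $45,000
Attorney fees: 20% of $45,000 = $9,000
Total award: $45,000 + $9,000 = $54,000

Total award: $54,000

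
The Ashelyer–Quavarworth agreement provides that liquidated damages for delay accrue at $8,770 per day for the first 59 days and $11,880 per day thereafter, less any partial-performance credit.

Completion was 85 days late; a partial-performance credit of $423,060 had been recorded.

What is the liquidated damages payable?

First 59 days: 59 × $8,770 = $517,430
Remaining days: (85 − 59) × $11,880 = $308,880
Accrued per-day damages: $517,430 + $308,880 = $826,310
Less partial-performance credit: $826,310 − $423,060 = $403,250

$403,250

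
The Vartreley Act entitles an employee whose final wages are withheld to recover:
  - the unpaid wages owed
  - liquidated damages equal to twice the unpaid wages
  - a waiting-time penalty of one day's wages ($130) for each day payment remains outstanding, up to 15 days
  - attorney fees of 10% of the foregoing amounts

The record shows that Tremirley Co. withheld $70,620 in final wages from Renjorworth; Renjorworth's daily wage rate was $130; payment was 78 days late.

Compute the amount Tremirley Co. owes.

Doubled: 2 × $70,620 = $141,240
Penalty days: min(78, 15) = 15
Waiting-time penalty: 15 × $130 = $1,950
Subtotal: $70,620 + $141,240 + $1,950 = $213,810
Attorney fees: 10% of $213,810 = $21,381
Total award: $213,810 + $21,381 = $235,191

$235,191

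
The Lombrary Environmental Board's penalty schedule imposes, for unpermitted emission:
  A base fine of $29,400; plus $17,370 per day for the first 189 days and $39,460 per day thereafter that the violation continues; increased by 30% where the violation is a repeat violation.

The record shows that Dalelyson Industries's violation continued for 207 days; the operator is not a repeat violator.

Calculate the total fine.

$4,022,610

First 189 days: 189 × $17,370 = $3,282,930
Remaining days: (207 − 189) × $39,460 = $710,280
Per-day component: $3,282,930 + $710,280 = $3,993,210
Base plus per-day: $29,400 + $3,993,210 = $4,022,610
The operator is not a repeat violator: no 30% increase.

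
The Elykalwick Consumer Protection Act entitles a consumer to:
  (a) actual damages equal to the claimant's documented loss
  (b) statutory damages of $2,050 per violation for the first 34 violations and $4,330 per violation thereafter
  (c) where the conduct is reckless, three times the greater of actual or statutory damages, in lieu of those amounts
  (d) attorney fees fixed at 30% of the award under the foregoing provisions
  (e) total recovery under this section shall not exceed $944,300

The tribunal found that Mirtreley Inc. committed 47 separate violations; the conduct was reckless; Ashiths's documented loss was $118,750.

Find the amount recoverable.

$491,361

First 34 violations: 34 × $2,050 = $69,700
Remaining violations: (47 − 34) × $4,330 = $56,290
Statutory damages: $69,700 + $56,290 = $125,990
Greater of actual damages ($118,750) or statutory damages ($125,990): $125,990
Trebled: 3 × $125,990 = $377,970
Attorney fees: 30% of $377,970 = $113,391
Total before cap: $377,970 + $113,391 = $491,361
Cap at $944,300: $491,361 is within the cap, no reduction.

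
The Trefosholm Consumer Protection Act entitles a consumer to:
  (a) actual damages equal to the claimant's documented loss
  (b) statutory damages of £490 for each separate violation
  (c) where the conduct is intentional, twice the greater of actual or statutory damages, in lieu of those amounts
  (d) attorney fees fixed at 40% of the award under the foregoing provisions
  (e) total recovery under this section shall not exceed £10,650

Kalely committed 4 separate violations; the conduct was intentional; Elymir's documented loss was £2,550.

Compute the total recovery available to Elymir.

Statutory damages: 4 × £490 = £1,960
Greater of actual damages (£2,550) or statutory damages (£1,960): £2,550
Doubled: 2 × £2,550 = £5,100
Attorney fees: 40% of £5,100 = £2,040
Total before cap: £5,100 + £2,040 = £7,140
Cap at £10,650: £7,140 is within the cap, no reduction.

£7,140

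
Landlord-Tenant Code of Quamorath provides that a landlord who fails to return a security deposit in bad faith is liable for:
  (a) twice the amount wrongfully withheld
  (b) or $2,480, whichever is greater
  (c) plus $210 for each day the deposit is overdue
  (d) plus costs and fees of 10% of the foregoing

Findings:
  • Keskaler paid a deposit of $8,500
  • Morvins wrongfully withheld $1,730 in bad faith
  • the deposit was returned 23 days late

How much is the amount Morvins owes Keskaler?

Doubled: 2 × $1,730 = $3,460
Minimum $2,480: $3,460 meets the minimum, no increase.
Late-return penalty: 23 × $210 = $4,830
Damages plus late penalty: $3,460 + $4,830 = $8,290
Costs and fees: 10% of $8,290 = $829
Total recovery: $8,290 + $829 = $9,119

$9,119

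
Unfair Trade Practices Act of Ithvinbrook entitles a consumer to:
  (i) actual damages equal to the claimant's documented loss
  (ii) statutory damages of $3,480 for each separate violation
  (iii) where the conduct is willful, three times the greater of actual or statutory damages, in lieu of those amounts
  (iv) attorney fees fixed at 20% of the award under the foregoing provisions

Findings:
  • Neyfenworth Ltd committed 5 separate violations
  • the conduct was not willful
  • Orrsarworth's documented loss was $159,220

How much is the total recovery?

Statutory damages: 5 × $3,480 = $17,400
Conduct not willful: the in-lieu enhancement does not apply.
Actual plus statutory damages: $159,220 + $17,400 = $176,620
Attorney fees: 20% of $176,620 = $35,324
Total recovery: $176,620 + $35,324 = $211,944

$211,944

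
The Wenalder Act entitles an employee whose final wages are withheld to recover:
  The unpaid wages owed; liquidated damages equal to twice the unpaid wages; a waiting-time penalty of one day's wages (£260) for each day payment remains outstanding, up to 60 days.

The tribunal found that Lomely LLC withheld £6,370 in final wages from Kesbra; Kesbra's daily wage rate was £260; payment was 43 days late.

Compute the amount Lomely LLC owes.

£30,290

Doubled: 2 × £6,370 = £12,740
Penalty days: min(43, 60) = 43
Waiting-time penalty: 43 × £260 = £11,180
Total award: £6,370 + £12,740 + £11,180 = £30,290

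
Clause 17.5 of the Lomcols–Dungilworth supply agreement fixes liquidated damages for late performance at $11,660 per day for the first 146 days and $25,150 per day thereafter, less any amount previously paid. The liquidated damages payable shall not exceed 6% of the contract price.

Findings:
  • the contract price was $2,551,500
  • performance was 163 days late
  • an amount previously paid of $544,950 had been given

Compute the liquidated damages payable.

First 146 days: 146 × $11,660 = $1,702,360
Remaining days: (163 − 146) × $25,150 = $427,550
Accrued per-day damages: $1,702,360 + $427,550 = $2,129,910
Less amount previously paid: $2,129,910 − $544,950 = $1,584,960
Cap: 6% of $2,551,500 = $153,090
Cap at $153,090: $1,584,960 exceeds the cap → $153,090

$153,090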